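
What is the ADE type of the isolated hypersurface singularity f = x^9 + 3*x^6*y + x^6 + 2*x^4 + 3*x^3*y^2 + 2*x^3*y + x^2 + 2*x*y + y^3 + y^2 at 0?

The Hessian of f at 0 is [[2, 2], [2, 2]] with rank 1, so corank 1. A Groebner basis of the Jacobian ideal J(f) in C{x,y} is {y^2, x + y}; counting standard monomials gives mu = 2. Corank 1: A-series; mu = 2 gives A_2.

A_{2}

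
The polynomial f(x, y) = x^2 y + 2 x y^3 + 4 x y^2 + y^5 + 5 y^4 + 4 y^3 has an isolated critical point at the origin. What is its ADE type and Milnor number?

The Hessian of f at 0 is [[0, 0], [0, 0]] with rank 0, so corank 2. A Groebner basis of the Jacobian ideal J(f) in C{x,y} is {x*y^2 - 2*x*y - 4*y^2, x*y + y^3 + 2*y^2, x^2 - 4*y^2}; counting standard monomials gives mu = 5. Corank 2; j^3 = y*(x + 2*y)^2 has shape L^2 M (L != M), so D-series; mu = 5 gives D_5.

Type D_5, Milnor number mu = 5.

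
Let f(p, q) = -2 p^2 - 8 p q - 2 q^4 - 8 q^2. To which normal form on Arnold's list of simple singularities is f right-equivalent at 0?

A3

The Hessian of f at 0 has rank 1. Corank 1: A-series; mu = 3 gives A_3.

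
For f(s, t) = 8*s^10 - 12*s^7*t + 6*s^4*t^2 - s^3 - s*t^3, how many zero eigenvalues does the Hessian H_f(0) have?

2

Hessian at 0 has rank 0.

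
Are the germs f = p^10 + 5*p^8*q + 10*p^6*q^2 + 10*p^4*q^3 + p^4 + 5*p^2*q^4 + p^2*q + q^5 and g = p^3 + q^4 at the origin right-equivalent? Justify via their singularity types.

The Hessian of f at 0 is [[0, 0], [0, 0]] with rank 0, so corank 2. A Groebner basis of the Jacobian ideal J(f) in C{p,q} is {p^2/5 + q^4, p^3, p*q}; counting standard monomials gives mu = 6. Corank 2; j^3 = p^2*q has shape L^2 M (L != M), so D-series; mu = 6 gives D_6. The Hessian of g at 0 is [[0, 0], [0, 0]] with rank 0, so corank 2. A Groebner basis of the Jacobian ideal J(g) in C{p,q} is {q^3, p^2}; counting standard monomials gives mu = 6. Corank 2; j^3 = p^3 is a perfect cube, so E-series; the 4-jet and mu = 6 give E_6. f is D_6 but g is E_6, hence not right-equivalent.

No.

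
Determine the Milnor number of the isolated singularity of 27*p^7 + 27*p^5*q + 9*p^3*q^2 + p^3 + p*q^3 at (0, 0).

7

The Hessian of f at 0 has rank 0. Corank 2; j^3 = p^3 is a perfect cube, so E-series; the 4-jet and mu = 7 give E_7.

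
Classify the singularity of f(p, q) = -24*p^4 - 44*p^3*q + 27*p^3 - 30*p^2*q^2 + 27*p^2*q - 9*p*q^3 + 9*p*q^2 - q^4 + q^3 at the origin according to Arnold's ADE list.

The Hessian of f at 0 has rank 0. Corank 2; j^3 = (3*p + q)^3 is a perfect cube, so E-series; the 4-jet and mu = 7 give E_7.

E7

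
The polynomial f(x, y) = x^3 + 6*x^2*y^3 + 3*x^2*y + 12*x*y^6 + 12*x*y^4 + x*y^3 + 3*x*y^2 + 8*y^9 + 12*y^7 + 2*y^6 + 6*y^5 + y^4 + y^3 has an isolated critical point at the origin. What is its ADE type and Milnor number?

The Hessian of f at 0 has rank 0. Corank 2; j^3 = (x + y)^3 is a perfect cube, so E-series; the 4-jet and mu = 7 give E_7.

Type E_7, Milnor number mu = 7.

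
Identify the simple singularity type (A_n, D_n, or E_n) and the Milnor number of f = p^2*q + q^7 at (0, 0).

The Hessian of f at 0 has rank 0. Corank 2; j^3 = p^2*q has shape L^2 M (L != M), so D-series; mu = 8 gives D_8.

Type D_8, Milnor number mu = 8.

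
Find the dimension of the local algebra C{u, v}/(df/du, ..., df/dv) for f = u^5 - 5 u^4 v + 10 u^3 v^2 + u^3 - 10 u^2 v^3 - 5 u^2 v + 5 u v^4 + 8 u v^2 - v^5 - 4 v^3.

The Hessian of f at 0 has rank 0. Corank 2; j^3 = (u - 2*v)^2*(u - v) has shape L^2 M (L != M), so D-series; mu = 6 gives D_6.

6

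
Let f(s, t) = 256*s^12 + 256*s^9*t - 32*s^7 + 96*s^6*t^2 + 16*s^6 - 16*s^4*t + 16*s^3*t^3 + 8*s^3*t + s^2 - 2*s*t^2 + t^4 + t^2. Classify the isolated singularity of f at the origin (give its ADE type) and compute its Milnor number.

Type A_{1}, Milnor number mu = 1.

The Hessian of f at 0 has rank 2. Corank 0: nondegenerate Morse point, so A_1.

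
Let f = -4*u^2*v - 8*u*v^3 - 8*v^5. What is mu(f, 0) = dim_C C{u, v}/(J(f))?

The Hessian of f at 0 is [[0, 0], [0, 0]] with rank 0, so corank 2. A Groebner basis of the Jacobian ideal J(f) in C{u,v} is {u^3, u^2*v, -u^2/4 + u*v^2, u*v + v^3}; counting standard monomials gives mu = 6. Corank 2; j^3 = -4*u^2*v has shape L^2 M (L != M), so D-series; mu = 6 gives D_6.

6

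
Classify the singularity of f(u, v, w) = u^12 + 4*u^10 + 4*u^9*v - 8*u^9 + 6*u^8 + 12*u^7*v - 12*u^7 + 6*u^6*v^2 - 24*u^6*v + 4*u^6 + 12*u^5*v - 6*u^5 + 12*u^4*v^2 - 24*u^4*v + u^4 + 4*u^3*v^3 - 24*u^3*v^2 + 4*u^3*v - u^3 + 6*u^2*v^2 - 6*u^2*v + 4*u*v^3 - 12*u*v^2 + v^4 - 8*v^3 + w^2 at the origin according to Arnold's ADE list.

E_{6}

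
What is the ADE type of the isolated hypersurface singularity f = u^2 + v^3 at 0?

A_{2}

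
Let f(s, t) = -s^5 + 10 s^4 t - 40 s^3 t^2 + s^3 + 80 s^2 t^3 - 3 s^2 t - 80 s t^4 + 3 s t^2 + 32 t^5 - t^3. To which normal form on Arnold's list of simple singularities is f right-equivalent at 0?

The Hessian of f at 0 has rank 0. Corank 2; j^3 = (s - t)^3 is a perfect cube, so E-series; the 5-jet and mu = 8 give E_8.

E8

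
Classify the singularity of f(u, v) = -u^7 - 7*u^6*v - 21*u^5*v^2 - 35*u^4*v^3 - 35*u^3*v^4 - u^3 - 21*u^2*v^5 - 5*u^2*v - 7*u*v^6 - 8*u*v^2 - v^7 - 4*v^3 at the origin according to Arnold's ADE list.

D_{8}

The Hessian of f at 0 has rank 0. Corank 2; j^3 = -(u + v)*(u + 2*v)^2 has shape L^2 M (L != M), so D-series; mu = 8 gives D_8.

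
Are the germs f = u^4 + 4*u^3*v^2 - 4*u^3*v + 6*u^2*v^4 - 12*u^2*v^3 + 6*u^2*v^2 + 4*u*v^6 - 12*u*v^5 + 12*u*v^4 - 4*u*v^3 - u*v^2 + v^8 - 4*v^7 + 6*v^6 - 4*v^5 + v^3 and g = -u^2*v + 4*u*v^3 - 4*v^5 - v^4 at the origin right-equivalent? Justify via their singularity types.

Yes.

The Hessian of f at 0 is [[0, 0], [0, 0]] with rank 0, so corank 2. A Groebner basis of the Jacobian ideal J(f) in C{u,v} is {u^3 - v^2/4, v^3, u*v - v^2}; counting standard monomials gives mu = 5. Corank 2; j^3 = -v^2*(u - v) has shape L^2 M (L != M), so D-series; mu = 5 gives D_5. The Hessian of g at 0 is [[0, 0], [0, 0]] with rank 0, so corank 2. A Groebner basis of the Jacobian ideal J(g) in C{u,v} is {u*v^2, -u*v/2 + v^3, u^2 + 2*u*v}; counting standard monomials gives mu = 5. Corank 2; j^3 = -u^2*v has shape L^2 M (L != M), so D-series; mu = 5 gives D_5. Both have type D_5, hence right-equivalent.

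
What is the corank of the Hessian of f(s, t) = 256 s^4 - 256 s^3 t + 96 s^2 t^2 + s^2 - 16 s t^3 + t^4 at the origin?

Hessian at 0 has rank 1.

1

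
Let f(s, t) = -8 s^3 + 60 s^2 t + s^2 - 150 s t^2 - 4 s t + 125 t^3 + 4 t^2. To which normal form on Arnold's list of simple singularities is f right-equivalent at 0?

A_{2}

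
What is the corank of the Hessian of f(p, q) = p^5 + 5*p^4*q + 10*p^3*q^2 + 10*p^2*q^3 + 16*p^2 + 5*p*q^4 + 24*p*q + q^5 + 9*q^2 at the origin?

1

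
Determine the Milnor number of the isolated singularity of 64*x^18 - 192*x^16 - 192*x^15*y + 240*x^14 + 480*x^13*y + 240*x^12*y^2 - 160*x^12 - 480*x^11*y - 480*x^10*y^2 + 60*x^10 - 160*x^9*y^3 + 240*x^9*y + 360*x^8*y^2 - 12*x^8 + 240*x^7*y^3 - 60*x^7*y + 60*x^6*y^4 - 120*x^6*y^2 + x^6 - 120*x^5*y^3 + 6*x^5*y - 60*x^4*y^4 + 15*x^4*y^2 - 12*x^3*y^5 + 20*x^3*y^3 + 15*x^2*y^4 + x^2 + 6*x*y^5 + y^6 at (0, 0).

5

The Hessian of f at 0 has rank 1. Corank 1: A-series; mu = 5 gives A_5.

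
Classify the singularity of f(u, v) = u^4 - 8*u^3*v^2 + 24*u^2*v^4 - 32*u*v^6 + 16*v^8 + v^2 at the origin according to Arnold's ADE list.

A_3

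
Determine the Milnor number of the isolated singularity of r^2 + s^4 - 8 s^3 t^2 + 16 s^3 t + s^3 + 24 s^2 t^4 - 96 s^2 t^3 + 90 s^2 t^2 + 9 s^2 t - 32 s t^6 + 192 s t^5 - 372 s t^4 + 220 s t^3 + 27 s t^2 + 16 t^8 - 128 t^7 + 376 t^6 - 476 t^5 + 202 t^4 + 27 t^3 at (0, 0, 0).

The Hessian of f at 0 has rank 1. Corank 2; j^3 = (s + 3*t)^3 is a perfect cube, so E-series; the 4-jet and mu = 6 give E_6.

6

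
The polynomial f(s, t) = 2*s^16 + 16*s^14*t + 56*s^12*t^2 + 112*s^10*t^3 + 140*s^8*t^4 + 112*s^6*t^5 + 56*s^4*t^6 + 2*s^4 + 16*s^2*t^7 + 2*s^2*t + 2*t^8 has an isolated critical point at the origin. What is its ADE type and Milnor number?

Type D9, Milnor number mu = 9.

The Hessian of f at 0 is [[0, 0], [0, 0]] with rank 0, so corank 2. A Groebner basis of the Jacobian ideal J(f) in C{s,t} is {s^2/8 + t^7, s^3, s*t}; counting standard monomials gives mu = 9. Corank 2; j^3 = 2*s^2*t has shape L^2 M (L != M), so D-series; mu = 9 gives D_9.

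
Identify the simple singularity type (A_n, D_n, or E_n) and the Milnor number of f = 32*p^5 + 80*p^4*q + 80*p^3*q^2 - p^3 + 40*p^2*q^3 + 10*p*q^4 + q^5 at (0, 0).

The Hessian of f at 0 is [[0, 0], [0, 0]] with rank 0, so corank 2. A Groebner basis of the Jacobian ideal J(f) in C{p,q} is {q^5, p*q^3 + q^4/8, p^2}; counting standard monomials gives mu = 8. Corank 2; j^3 = -p^3 is a perfect cube, so E-series; the 5-jet and mu = 8 give E_8.

Type E_8, Milnor number mu = 8.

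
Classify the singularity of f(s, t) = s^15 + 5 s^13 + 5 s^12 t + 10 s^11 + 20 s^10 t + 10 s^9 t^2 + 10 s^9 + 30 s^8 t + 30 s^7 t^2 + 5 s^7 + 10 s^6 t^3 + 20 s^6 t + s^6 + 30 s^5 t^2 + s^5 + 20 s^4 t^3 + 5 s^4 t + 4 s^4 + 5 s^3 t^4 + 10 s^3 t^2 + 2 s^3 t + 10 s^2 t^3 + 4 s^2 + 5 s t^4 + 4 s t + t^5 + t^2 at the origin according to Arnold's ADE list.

A_4

The Hessian of f at 0 has rank 1. Corank 1: A-series; mu = 4 gives A_4.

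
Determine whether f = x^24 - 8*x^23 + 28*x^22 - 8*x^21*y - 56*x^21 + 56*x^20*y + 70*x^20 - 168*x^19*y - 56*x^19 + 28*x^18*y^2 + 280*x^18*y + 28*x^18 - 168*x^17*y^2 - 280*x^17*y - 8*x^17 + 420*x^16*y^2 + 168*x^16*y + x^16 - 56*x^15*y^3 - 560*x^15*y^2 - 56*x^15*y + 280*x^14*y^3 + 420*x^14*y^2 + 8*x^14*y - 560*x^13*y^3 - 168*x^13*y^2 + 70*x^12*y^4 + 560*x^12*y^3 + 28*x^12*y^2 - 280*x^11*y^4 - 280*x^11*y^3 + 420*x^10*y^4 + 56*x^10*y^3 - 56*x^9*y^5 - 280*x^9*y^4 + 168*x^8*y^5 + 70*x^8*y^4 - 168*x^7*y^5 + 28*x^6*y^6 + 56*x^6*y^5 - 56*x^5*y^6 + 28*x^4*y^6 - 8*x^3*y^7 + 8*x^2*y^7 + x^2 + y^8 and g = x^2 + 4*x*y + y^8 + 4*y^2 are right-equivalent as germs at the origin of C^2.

The Hessian of f at 0 has rank 1. Corank 1: A-series; mu = 7 gives A_7. The Hessian of g at 0 has rank 1. Corank 1: A-series; mu = 7 gives A_7. Both have type A_7, hence right-equivalent.

Yes.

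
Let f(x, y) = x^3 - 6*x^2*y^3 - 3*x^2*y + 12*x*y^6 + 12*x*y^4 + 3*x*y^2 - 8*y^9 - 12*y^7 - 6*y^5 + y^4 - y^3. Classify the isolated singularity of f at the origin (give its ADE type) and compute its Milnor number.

Type E_{6}, Milnor number mu = 6.

The Hessian of f at 0 has rank 0. Corank 2; j^3 = (x - y)^3 is a perfect cube, so E-series; the 4-jet and mu = 6 give E_6.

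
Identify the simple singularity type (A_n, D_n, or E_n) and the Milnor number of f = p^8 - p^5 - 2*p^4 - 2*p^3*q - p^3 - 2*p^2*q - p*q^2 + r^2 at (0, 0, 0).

Type D_{9}, Milnor number mu = 9.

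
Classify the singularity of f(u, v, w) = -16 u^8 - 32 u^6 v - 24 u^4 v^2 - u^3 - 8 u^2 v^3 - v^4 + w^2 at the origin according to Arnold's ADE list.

E_{6}

The Hessian of f at 0 has rank 1. Corank 2; j^3 = -u^3 is a perfect cube, so E-series; the 4-jet and mu = 6 give E_6.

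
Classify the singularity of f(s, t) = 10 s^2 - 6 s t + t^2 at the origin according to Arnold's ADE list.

The Hessian of f at 0 has rank 2. Corank 0: nondegenerate Morse point, so A_1.

A1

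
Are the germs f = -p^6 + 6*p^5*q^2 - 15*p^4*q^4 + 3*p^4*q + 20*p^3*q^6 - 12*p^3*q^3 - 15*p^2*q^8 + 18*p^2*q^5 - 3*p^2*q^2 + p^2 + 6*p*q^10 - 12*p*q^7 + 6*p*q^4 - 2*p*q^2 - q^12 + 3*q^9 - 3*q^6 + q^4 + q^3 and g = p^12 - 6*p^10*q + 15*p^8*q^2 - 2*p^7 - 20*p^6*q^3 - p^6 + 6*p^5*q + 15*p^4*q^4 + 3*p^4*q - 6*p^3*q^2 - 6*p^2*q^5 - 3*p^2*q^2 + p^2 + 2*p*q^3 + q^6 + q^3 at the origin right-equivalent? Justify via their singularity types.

The Hessian of f at 0 has rank 1. Corank 1: A-series; mu = 2 gives A_2. The Hessian of g at 0 has rank 1. Corank 1: A-series; mu = 2 gives A_2. Both have type A_2, hence right-equivalent.

Yes.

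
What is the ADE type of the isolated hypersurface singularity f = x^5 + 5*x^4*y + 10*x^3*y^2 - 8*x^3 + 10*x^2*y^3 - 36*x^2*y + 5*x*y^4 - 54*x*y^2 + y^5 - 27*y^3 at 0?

E_{8}

The Hessian of f at 0 has rank 0. Corank 2; j^3 = -(2*x + 3*y)^3 is a perfect cube, so E-series; the 5-jet and mu = 8 give E_8.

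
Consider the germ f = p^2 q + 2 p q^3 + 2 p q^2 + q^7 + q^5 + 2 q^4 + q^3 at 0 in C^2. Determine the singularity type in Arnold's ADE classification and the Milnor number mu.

Type D_8, Milnor number mu = 8.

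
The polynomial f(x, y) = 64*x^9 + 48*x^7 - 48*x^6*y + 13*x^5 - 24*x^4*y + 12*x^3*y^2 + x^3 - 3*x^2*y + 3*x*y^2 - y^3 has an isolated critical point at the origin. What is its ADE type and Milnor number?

Type E_{8}, Milnor number mu = 8.

The Hessian of f at 0 is [[0, 0], [0, 0]] with rank 0, so corank 2. A Groebner basis of the Jacobian ideal J(f) in C{x,y} is {-3*x^2/8 + x*y^3 + 3*x*y/4 - 3*y^2/8, -x^2/2 + x*y + y^4 - y^2/2, x^3 - 3*x*y^2 + 2*y^3, x^2*y - 2*x*y^2 + y^3}; counting standard monomials gives mu = 8. Corank 2; j^3 = (x - y)^3 is a perfect cube, so E-series; the 5-jet and mu = 8 give E_8.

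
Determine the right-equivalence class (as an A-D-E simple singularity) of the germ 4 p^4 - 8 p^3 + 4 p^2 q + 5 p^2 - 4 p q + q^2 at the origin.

A_{1}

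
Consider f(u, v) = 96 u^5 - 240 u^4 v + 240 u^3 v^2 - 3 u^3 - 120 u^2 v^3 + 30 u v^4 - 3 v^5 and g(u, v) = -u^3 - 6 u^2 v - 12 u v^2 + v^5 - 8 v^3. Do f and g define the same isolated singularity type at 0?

Yes.

The Hessian of f at 0 has rank 0. Corank 2; j^3 = -3*u^3 is a perfect cube, so E-series; the 5-jet and mu = 8 give E_8. The Hessian of g at 0 has rank 0. Corank 2; j^3 = -(u + 2*v)^3 is a perfect cube, so E-series; the 5-jet and mu = 8 give E_8. Both have type E_8, hence right-equivalent.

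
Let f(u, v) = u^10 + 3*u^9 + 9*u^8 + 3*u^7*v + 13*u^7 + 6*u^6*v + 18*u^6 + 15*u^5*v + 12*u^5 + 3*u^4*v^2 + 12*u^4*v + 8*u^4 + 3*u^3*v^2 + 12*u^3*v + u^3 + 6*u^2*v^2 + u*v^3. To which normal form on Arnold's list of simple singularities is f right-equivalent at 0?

The Hessian of f at 0 is [[0, 0], [0, 0]] with rank 0, so corank 2. A Groebner basis of the Jacobian ideal J(f) in C{u,v} is {3*u^2/4 + v^4 + v^3/4, u^3, u^2*v - u^2/4 - v^3/12, u^2 + u*v^2 + v^3/3}; counting standard monomials gives mu = 7. Corank 2; j^3 = u^3 is a perfect cube, so E-series; the 4-jet and mu = 7 give E_7.

E_{7}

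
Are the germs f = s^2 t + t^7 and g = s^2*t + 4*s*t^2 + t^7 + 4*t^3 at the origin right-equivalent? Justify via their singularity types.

Yes.

The Hessian of f at 0 is [[0, 0], [0, 0]] with rank 0, so corank 2. A Groebner basis of the Jacobian ideal J(f) in C{s,t} is {s^2/7 + t^6, s^3, s*t}; counting standard monomials gives mu = 8. Corank 2; j^3 = s^2*t has shape L^2 M (L != M), so D-series; mu = 8 gives D_8. The Hessian of g at 0 is [[0, 0], [0, 0]] with rank 0, so corank 2. A Groebner basis of the Jacobian ideal J(g) in C{s,t} is {s^2/7 + t^6 - 4*t^2/7, s^3 + 8*t^3, s*t + 2*t^2}; counting standard monomials gives mu = 8. Corank 2; j^3 = t*(s + 2*t)^2 has shape L^2 M (L != M), so D-series; mu = 8 gives D_8. Both have type D_8, hence right-equivalent.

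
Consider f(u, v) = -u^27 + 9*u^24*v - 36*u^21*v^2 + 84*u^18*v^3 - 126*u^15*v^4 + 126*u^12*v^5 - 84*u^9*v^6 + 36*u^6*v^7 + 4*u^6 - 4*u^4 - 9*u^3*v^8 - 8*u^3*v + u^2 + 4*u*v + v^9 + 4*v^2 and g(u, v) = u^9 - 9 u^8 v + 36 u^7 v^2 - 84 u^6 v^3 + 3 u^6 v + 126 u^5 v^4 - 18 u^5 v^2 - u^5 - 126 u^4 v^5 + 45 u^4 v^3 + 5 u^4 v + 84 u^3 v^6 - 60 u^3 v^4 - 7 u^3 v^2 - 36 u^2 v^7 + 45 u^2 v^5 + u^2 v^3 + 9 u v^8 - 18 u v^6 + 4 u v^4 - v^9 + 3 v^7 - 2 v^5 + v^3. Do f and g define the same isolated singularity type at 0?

The Hessian of f at 0 has rank 1. Corank 1: A-series; mu = 8 gives A_8. The Hessian of g at 0 has rank 0. Corank 2; j^3 = v^3 is a perfect cube, so E-series; the 5-jet and mu = 8 give E_8. f is A_8 but g is E_8, hence not right-equivalent.

No.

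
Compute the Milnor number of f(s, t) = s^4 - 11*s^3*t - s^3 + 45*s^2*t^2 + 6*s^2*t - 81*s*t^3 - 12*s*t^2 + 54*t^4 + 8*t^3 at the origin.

The Hessian of f at 0 is [[0, 0], [0, 0]] with rank 0, so corank 2. A Groebner basis of the Jacobian ideal J(f) in C{s,t} is {3*s^2 - 12*s*t + t^4 + t^3 + 12*t^2, s^3 - 30*s^2 + 120*s*t - 18*t^3 - 120*t^2, s^2*t - 9*s^2 + 36*s*t - 7*t^3 - 36*t^2, -2*s^2 + s*t^2 + 8*s*t - 8*t^3/3 - 8*t^2}; counting standard monomials gives mu = 7. Corank 2; j^3 = -(s - 2*t)^3 is a perfect cube, so E-series; the 4-jet and mu = 7 give E_7.

7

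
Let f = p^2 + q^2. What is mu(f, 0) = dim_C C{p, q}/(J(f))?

The Hessian of f at 0 has rank 2. Corank 0: nondegenerate Morse point, so A_1.

1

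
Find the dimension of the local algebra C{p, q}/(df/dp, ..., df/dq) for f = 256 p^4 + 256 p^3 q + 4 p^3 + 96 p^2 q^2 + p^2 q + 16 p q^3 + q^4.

5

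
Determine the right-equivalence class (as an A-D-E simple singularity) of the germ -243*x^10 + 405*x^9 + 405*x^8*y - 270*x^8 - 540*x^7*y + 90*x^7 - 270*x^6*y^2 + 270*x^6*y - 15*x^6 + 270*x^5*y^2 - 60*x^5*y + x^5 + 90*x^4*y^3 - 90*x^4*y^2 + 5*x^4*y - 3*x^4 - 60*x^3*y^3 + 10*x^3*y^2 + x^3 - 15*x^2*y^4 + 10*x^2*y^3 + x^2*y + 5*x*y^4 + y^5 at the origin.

The Hessian of f at 0 has rank 0. Corank 2; j^3 = x^2*(x + y) has shape L^2 M (L != M), so D-series; mu = 6 gives D_6.

D_{6}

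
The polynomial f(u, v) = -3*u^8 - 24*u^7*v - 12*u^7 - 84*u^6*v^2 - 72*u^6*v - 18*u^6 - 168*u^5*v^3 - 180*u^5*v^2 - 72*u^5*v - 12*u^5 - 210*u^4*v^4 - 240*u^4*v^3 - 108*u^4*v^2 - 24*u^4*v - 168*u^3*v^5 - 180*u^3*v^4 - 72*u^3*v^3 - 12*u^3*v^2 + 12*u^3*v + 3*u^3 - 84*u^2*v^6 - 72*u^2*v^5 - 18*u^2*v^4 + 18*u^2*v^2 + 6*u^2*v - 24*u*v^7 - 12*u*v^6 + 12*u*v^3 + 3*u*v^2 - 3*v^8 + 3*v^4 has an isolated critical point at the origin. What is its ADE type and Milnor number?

Type D5, Milnor number mu = 5.

The Hessian of f at 0 is [[0, 0], [0, 0]] with rank 0, so corank 2. A Groebner basis of the Jacobian ideal J(f) in C{u,v} is {u*v^2 - u*v/4 - v^2/4, u*v/4 + v^3 + v^2/4, u^2 + u*v}; counting standard monomials gives mu = 5. Corank 2; j^3 = 3*u*(u + v)^2 has shape L^2 M (L != M), so D-series; mu = 5 gives D_5.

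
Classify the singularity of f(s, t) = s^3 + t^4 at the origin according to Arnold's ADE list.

E_{6}

The Hessian of f at 0 has rank 0. Corank 2; j^3 = s^3 is a perfect cube, so E-series; the 4-jet and mu = 6 give E_6.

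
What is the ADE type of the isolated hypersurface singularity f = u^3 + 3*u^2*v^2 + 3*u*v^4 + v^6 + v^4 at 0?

E_{6}

The Hessian of f at 0 has rank 0. Corank 2; j^3 = u^3 is a perfect cube, so E-series; the 4-jet and mu = 6 give E_6.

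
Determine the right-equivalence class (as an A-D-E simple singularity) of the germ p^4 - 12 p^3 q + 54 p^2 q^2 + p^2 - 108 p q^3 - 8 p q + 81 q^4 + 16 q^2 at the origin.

A3

The Hessian of f at 0 has rank 1. Corank 1: A-series; mu = 3 gives A_3.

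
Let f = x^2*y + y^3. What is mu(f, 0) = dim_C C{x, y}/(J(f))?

The Hessian of f at 0 is [[0, 0], [0, 0]] with rank 0, so corank 2. A Groebner basis of the Jacobian ideal J(f) in C{x,y} is {y^3, x^2 + 3*y^2, x*y}; counting standard monomials gives mu = 4. Corank 2; j^3 = y*(x^2 + y^2) splits into three distinct lines over C (the quadratic factor has nonzero discriminant), so D_4.

4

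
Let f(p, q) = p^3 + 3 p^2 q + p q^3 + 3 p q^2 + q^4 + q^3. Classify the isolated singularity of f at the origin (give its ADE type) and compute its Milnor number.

The Hessian of f at 0 has rank 0. Corank 2; j^3 = (p + q)^3 is a perfect cube, so E-series; the 4-jet and mu = 7 give E_7.

Type E7, Milnor number mu = 7.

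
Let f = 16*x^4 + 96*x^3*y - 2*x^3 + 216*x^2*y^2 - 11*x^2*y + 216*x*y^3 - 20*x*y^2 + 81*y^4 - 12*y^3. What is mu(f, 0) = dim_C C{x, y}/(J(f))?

5

The Hessian of f at 0 is [[0, 0], [0, 0]] with rank 0, so corank 2. A Groebner basis of the Jacobian ideal J(f) in C{x,y} is {x*y^2 - x*y/4 - y^2/2, x*y/8 + y^3 + y^2/4, x^2 + 7*x*y/2 + 3*y^2}; counting standard monomials gives mu = 5. Corank 2; j^3 = -(x + 2*y)^2*(2*x + 3*y) has shape L^2 M (L != M), so D-series; mu = 5 gives D_5.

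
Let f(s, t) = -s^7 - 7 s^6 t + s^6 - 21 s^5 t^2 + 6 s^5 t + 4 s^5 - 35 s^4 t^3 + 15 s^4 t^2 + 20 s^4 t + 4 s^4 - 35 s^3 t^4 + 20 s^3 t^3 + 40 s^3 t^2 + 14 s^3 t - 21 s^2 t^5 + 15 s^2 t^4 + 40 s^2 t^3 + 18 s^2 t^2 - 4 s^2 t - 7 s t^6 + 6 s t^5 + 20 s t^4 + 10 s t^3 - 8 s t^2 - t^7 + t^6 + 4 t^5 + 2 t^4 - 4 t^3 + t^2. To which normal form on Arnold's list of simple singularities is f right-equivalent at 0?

A_6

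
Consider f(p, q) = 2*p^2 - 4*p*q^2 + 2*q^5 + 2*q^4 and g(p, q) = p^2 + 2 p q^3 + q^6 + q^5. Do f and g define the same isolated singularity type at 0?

The Hessian of f at 0 has rank 1. Corank 1: A-series; mu = 4 gives A_4. The Hessian of g at 0 has rank 1. Corank 1: A-series; mu = 4 gives A_4. Both have type A_4, hence right-equivalent.

Yes.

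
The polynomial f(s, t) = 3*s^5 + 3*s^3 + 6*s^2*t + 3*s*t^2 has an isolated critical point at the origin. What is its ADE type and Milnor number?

Type D_{6}, Milnor number mu = 6.

The Hessian of f at 0 has rank 0. Corank 2; j^3 = 3*s*(s + t)^2 has shape L^2 M (L != M), so D-series; mu = 6 gives D_6.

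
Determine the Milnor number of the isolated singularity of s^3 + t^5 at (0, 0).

8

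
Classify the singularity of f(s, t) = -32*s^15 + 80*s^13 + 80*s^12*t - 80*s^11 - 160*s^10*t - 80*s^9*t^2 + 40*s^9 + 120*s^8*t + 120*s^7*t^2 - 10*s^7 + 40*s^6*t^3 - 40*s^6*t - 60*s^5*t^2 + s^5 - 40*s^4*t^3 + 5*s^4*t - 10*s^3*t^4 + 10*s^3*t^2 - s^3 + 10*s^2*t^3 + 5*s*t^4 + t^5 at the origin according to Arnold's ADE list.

E_8

The Hessian of f at 0 is [[0, 0], [0, 0]] with rank 0, so corank 2. A Groebner basis of the Jacobian ideal J(f) in C{s,t} is {t^5, s*t^3 + t^4/4, s^2}; counting standard monomials gives mu = 8. Corank 2; j^3 = -s^3 is a perfect cube, so E-series; the 5-jet and mu = 8 give E_8.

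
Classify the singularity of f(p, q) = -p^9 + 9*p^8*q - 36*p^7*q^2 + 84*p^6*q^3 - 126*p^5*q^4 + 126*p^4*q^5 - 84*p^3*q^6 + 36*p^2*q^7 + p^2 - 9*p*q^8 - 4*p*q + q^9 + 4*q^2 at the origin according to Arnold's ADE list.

A_{8}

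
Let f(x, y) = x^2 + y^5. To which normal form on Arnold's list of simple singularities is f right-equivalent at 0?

A_{4}

The Hessian of f at 0 is [[2, 0], [0, 0]] with rank 1, so corank 1. A Groebner basis of the Jacobian ideal J(f) in C{x,y} is {y^4, x}; counting standard monomials gives mu = 4. Corank 1: A-series; mu = 4 gives A_4.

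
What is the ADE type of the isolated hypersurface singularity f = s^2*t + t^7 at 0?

The Hessian of f at 0 is [[0, 0], [0, 0]] with rank 0, so corank 2. A Groebner basis of the Jacobian ideal J(f) in C{s,t} is {s^2/7 + t^6, s^3, s*t}; counting standard monomials gives mu = 8. Corank 2; j^3 = s^2*t has shape L^2 M (L != M), so D-series; mu = 8 gives D_8.

D_8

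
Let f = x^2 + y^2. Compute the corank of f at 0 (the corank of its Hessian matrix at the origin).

Hessian at 0 has rank 2.

0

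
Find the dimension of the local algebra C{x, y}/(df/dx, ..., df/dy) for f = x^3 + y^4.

6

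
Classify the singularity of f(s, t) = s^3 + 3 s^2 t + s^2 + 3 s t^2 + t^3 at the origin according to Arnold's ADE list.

The Hessian of f at 0 is [[2, 0], [0, 0]] with rank 1, so corank 1. A Groebner basis of the Jacobian ideal J(f) in C{s,t} is {t^2, s}; counting standard monomials gives mu = 2. Corank 1: A-series; mu = 2 gives A_2.

A_2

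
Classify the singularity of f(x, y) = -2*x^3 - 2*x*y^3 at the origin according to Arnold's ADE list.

E_{7}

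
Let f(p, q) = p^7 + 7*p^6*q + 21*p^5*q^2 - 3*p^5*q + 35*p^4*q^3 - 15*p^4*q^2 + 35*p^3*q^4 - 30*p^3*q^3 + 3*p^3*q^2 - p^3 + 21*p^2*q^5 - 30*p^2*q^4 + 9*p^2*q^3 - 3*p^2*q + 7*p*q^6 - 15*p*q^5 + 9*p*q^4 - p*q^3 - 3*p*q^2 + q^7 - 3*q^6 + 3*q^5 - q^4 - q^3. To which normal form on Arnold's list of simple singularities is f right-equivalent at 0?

E7

The Hessian of f at 0 is [[0, 0], [0, 0]] with rank 0, so corank 2. A Groebner basis of the Jacobian ideal J(f) in C{p,q} is {p^3 + 3*p^2*q + 6*p^2 + 12*p*q + 6*q^2, -3*p^2 + p*q^2 - 6*p*q - 3*q^2, 3*p^2 + 6*p*q + q^3 + 3*q^2}; counting standard monomials gives mu = 7. Corank 2; j^3 = -(p + q)^3 is a perfect cube, so E-series; the 4-jet and mu = 7 give E_7.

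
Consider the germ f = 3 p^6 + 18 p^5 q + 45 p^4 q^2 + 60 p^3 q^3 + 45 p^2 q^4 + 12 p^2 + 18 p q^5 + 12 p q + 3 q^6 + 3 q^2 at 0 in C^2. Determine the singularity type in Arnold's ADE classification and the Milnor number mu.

The Hessian of f at 0 is [[24, 12], [12, 6]] with rank 1, so corank 1. A Groebner basis of the Jacobian ideal J(f) in C{p,q} is {q^5, p + q/2}; counting standard monomials gives mu = 5. Corank 1: A-series; mu = 5 gives A_5.

Type A_{5}, Milnor number mu = 5.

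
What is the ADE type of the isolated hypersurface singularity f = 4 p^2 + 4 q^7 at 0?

A6

The Hessian of f at 0 is [[8, 0], [0, 0]] with rank 1, so corank 1. A Groebner basis of the Jacobian ideal J(f) in C{p,q} is {q^6, p}; counting standard monomials gives mu = 6. Corank 1: A-series; mu = 6 gives A_6.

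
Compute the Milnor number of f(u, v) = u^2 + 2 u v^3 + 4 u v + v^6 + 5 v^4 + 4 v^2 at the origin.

3

The Hessian of f at 0 is [[2, 4], [4, 8]] with rank 1, so corank 1. A Groebner basis of the Jacobian ideal J(f) in C{u,v} is {v^3, u + 2*v}; counting standard monomials gives mu = 3. Corank 1: A-series; mu = 3 gives A_3.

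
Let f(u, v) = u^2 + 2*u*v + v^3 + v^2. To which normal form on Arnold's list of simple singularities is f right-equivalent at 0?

A2

The Hessian of f at 0 has rank 1. Corank 1: A-series; mu = 2 gives A_2.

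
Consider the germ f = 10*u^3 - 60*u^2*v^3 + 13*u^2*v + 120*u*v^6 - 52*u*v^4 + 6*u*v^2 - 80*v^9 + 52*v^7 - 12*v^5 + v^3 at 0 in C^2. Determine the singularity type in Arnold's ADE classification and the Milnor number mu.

Type D4, Milnor number mu = 4.

The Hessian of f at 0 is [[0, 0], [0, 0]] with rank 0, so corank 2. A Groebner basis of the Jacobian ideal J(f) in C{u,v} is {v^3, u^2 - 3*v^2/11, u*v + 6*v^2/11}; counting standard monomials gives mu = 4. Corank 2; j^3 = (2*u + v)*(5*u^2 + 4*u*v + v^2) splits into three distinct lines over C (the quadratic factor has nonzero discriminant), so D_4.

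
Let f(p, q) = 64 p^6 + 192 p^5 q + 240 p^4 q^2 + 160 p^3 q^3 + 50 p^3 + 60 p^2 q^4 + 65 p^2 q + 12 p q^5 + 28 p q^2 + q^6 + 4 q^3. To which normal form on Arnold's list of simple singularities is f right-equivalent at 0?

The Hessian of f at 0 has rank 0. Corank 2; j^3 = (2*p + q)*(5*p + 2*q)^2 has shape L^2 M (L != M), so D-series; mu = 7 gives D_7.

D_7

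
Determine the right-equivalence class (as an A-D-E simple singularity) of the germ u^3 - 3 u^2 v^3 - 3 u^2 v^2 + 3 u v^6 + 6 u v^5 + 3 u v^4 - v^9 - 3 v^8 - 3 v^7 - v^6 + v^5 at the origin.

E8

The Hessian of f at 0 has rank 0. Corank 2; j^3 = u^3 is a perfect cube, so E-series; the 5-jet and mu = 8 give E_8.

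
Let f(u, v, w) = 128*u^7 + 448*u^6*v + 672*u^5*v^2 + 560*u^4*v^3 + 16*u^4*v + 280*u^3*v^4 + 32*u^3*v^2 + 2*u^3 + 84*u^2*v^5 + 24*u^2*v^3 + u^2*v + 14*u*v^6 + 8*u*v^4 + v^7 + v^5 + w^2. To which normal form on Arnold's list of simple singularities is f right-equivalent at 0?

The Hessian of f at 0 is [[0, 0, 0], [0, 0, 0], [0, 0, 2]] with rank 1, so corank 2. A Groebner basis of the Jacobian ideal J(f) in C{u,v,w} is {-u*v/11 + v^4, u*v^2, u^2 + 5*u*v/11, w}; counting standard monomials gives mu = 6. Corank 2; j^3 = u^2*(2*u + v) has shape L^2 M (L != M), so D-series; mu = 6 gives D_6.

D_6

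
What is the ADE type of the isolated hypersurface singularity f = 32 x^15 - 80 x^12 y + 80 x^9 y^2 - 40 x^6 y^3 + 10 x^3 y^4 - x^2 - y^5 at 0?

The Hessian of f at 0 has rank 1. Corank 1: A-series; mu = 4 gives A_4.

A_{4}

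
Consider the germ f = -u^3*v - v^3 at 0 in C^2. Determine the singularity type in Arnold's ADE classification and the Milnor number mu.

The Hessian of f at 0 has rank 0. Corank 2; j^3 = -v^3 is a perfect cube, so E-series; the 4-jet and mu = 7 give E_7.

Type E_7, Milnor number mu = 7.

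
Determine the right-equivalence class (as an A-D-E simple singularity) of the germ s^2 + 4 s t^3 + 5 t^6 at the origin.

A_5

The Hessian of f at 0 is [[2, 0], [0, 0]] with rank 1, so corank 1. A Groebner basis of the Jacobian ideal J(f) in C{s,t} is {s*t^2, s/2 + t^3, s^2}; counting standard monomials gives mu = 5. Corank 1: A-series; mu = 5 gives A_5.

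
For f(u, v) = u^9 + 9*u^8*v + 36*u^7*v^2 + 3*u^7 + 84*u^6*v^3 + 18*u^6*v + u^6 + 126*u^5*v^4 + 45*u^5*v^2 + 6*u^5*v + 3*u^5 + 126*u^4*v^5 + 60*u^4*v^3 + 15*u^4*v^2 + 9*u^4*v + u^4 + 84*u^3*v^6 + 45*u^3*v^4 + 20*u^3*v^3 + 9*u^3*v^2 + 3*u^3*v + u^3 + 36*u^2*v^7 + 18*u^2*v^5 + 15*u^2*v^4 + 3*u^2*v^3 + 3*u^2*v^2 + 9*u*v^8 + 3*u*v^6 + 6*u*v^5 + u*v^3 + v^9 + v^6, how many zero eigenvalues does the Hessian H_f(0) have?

2

Hessian at 0 has rank 0.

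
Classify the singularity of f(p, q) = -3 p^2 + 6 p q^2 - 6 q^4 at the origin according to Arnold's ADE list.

The Hessian of f at 0 has rank 1. Corank 1: A-series; mu = 3 gives A_3.

A_{3}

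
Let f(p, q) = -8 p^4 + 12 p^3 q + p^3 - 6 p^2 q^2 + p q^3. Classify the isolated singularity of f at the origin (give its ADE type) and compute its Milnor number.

Type E7, Milnor number mu = 7.

The Hessian of f at 0 has rank 0. Corank 2; j^3 = p^3 is a perfect cube, so E-series; the 4-jet and mu = 7 give E_7.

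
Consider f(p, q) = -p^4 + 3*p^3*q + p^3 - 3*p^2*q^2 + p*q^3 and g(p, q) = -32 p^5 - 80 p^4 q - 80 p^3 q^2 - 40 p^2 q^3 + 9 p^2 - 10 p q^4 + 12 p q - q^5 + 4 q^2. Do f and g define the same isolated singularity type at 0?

No.

The Hessian of f at 0 has rank 0. Corank 2; j^3 = p^3 is a perfect cube, so E-series; the 4-jet and mu = 7 give E_7. The Hessian of g at 0 has rank 1. Corank 1: A-series; mu = 4 gives A_4. f is E_7 but g is A_4, hence not right-equivalent.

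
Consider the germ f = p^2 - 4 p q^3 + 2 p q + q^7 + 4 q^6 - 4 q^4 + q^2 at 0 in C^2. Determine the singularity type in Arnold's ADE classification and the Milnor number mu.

Type A6, Milnor number mu = 6.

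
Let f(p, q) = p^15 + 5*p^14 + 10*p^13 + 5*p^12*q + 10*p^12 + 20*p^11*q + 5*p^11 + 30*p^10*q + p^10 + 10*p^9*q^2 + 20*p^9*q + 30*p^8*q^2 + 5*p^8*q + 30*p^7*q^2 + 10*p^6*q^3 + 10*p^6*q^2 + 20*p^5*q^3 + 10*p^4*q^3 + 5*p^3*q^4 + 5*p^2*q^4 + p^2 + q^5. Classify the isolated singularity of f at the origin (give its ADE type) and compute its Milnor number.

The Hessian of f at 0 has rank 1. Corank 1: A-series; mu = 4 gives A_4.

Type A4, Milnor number mu = 4.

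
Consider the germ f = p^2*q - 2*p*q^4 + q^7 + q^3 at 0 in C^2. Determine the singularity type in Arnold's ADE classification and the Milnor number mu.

Type D_4, Milnor number mu = 4.

The Hessian of f at 0 has rank 0. Corank 2; j^3 = q*(p^2 + q^2) splits into three distinct lines over C (the quadratic factor has nonzero discriminant), so D_4.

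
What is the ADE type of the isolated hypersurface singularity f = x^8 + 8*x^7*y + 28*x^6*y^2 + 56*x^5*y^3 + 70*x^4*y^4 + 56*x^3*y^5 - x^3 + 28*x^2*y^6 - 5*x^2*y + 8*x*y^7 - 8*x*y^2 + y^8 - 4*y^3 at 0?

D9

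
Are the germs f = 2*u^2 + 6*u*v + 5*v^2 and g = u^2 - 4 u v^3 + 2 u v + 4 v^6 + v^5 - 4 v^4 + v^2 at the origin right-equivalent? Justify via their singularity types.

No.

The Hessian of f at 0 has rank 2. Corank 0: nondegenerate Morse point, so A_1. The Hessian of g at 0 has rank 1. Corank 1: A-series; mu = 4 gives A_4. f is A_1 but g is A_4, hence not right-equivalent.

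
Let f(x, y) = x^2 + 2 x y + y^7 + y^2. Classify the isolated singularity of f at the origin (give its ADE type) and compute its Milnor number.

The Hessian of f at 0 has rank 1. Corank 1: A-series; mu = 6 gives A_6.

Type A_{6}, Milnor number mu = 6.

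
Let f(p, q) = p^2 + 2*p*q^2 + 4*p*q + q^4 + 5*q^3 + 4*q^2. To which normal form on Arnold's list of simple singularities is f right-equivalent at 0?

A2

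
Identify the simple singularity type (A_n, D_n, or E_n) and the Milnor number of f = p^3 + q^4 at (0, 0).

Type E6, Milnor number mu = 6.

The Hessian of f at 0 is [[0, 0], [0, 0]] with rank 0, so corank 2. A Groebner basis of the Jacobian ideal J(f) in C{p,q} is {q^3, p^2}; counting standard monomials gives mu = 6. Corank 2; j^3 = p^3 is a perfect cube, so E-series; the 4-jet and mu = 6 give E_6.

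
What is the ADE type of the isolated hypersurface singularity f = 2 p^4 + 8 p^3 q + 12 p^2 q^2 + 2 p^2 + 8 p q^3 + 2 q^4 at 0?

A3

The Hessian of f at 0 is [[4, 0], [0, 0]] with rank 1, so corank 1. A Groebner basis of the Jacobian ideal J(f) in C{p,q} is {q^3, p}; counting standard monomials gives mu = 3. Corank 1: A-series; mu = 3 gives A_3.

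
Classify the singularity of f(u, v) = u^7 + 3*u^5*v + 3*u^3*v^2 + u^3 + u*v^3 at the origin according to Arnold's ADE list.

E_7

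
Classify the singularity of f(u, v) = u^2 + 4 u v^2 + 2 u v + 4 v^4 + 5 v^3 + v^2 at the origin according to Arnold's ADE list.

A2

The Hessian of f at 0 has rank 1. Corank 1: A-series; mu = 2 gives A_2.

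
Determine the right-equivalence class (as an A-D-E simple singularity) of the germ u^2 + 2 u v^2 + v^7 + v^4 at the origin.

The Hessian of f at 0 has rank 1. Corank 1: A-series; mu = 6 gives A_6.

A_6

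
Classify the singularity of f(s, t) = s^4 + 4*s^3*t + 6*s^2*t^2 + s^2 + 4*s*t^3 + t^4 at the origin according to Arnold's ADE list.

The Hessian of f at 0 has rank 1. Corank 1: A-series; mu = 3 gives A_3.

A_3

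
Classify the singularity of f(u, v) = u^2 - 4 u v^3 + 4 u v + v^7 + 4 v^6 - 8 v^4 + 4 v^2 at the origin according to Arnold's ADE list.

A_{6}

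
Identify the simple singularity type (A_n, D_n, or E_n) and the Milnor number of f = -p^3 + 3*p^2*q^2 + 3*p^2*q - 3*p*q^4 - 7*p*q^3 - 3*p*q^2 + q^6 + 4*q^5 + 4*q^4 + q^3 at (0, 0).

Type E_{7}, Milnor number mu = 7.

The Hessian of f at 0 is [[0, 0], [0, 0]] with rank 0, so corank 2. A Groebner basis of the Jacobian ideal J(f) in C{p,q} is {-p^2 + 2*p*q + q^4 - q^3/3 - q^2, p^3 - 2*p^2 + 4*p*q - 5*q^3/3 - 2*q^2, p^2*q - 5*p^2/3 + 10*p*q/3 - 14*q^3/9 - 5*q^2/3, -p^2 + p*q^2 + 2*p*q - 4*q^3/3 - q^2}; counting standard monomials gives mu = 7. Corank 2; j^3 = -(p - q)^3 is a perfect cube, so E-series; the 4-jet and mu = 7 give E_7.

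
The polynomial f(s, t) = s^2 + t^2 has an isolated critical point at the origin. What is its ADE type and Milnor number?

Type A1, Milnor number mu = 1.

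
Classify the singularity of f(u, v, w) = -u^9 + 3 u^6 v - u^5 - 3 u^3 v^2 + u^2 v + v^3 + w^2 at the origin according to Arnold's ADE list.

The Hessian of f at 0 has rank 1. Corank 2; j^3 = v*(u^2 + v^2) splits into three distinct lines over C (the quadratic factor has nonzero discriminant), so D_4.

D4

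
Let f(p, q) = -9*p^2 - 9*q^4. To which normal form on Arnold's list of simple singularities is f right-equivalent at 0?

A3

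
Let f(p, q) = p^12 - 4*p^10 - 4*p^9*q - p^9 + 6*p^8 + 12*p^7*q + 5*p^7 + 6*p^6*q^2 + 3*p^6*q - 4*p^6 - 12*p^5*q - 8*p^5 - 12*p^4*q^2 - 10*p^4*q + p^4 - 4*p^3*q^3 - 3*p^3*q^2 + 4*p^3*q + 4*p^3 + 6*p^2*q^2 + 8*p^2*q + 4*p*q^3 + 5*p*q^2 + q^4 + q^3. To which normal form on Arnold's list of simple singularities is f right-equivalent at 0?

D5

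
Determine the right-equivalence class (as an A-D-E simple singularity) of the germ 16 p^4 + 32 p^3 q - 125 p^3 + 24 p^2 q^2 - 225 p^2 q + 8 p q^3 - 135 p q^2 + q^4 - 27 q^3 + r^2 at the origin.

E6

The Hessian of f at 0 has rank 1. Corank 2; j^3 = -(5*p + 3*q)^3 is a perfect cube, so E-series; the 4-jet and mu = 6 give E_6.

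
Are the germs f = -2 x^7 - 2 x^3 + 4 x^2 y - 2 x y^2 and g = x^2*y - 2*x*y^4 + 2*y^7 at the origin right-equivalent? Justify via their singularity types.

Yes.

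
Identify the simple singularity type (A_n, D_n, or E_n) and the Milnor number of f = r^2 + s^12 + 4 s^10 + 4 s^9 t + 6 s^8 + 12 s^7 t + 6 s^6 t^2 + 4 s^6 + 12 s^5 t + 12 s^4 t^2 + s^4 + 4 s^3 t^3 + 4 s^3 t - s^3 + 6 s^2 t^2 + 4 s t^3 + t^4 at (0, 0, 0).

Type E_{6}, Milnor number mu = 6.

The Hessian of f at 0 has rank 1. Corank 2; j^3 = -s^3 is a perfect cube, so E-series; the 4-jet and mu = 6 give E_6.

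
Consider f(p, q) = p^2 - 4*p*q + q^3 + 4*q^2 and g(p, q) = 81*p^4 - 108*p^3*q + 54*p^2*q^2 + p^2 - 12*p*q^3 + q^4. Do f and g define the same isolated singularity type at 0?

The Hessian of f at 0 is [[2, -4], [-4, 8]] with rank 1, so corank 1. A Groebner basis of the Jacobian ideal J(f) in C{p,q} is {q^2, p - 2*q}; counting standard monomials gives mu = 2. Corank 1: A-series; mu = 2 gives A_2. The Hessian of g at 0 is [[2, 0], [0, 0]] with rank 1, so corank 1. A Groebner basis of the Jacobian ideal J(g) in C{p,q} is {q^3, p}; counting standard monomials gives mu = 3. Corank 1: A-series; mu = 3 gives A_3. f is A_2 but g is A_3, hence not right-equivalent.

No.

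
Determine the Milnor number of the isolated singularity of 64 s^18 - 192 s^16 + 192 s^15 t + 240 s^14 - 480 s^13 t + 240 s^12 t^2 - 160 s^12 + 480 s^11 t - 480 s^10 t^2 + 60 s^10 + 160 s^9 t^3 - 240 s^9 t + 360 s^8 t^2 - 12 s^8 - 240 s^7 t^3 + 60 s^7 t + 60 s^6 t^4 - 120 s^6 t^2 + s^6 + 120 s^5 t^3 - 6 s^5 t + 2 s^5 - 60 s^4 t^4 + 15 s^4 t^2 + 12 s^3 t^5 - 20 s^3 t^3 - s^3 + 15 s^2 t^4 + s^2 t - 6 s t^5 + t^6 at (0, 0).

7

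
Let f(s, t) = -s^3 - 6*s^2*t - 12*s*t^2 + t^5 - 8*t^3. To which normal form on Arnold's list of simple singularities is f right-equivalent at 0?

The Hessian of f at 0 has rank 0. Corank 2; j^3 = -(s + 2*t)^3 is a perfect cube, so E-series; the 5-jet and mu = 8 give E_8.

E8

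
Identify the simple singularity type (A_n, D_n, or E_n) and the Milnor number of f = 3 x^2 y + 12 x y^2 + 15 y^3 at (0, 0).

The Hessian of f at 0 is [[0, 0], [0, 0]] with rank 0, so corank 2. A Groebner basis of the Jacobian ideal J(f) in C{x,y} is {y^3, x^2 - y^2, x*y + 2*y^2}; counting standard monomials gives mu = 4. Corank 2; j^3 = 3*y*(x^2 + 4*x*y + 5*y^2) splits into three distinct lines over C (the quadratic factor has nonzero discriminant), so D_4.

Type D_4, Milnor number mu = 4.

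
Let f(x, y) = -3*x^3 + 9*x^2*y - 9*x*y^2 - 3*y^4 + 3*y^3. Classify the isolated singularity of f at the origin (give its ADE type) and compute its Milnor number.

Type E_6, Milnor number mu = 6.

The Hessian of f at 0 has rank 0. Corank 2; j^3 = -3*(x - y)^3 is a perfect cube, so E-series; the 4-jet and mu = 6 give E_6.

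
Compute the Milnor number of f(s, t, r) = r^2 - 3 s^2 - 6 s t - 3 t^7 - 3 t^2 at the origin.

The Hessian of f at 0 has rank 2. Corank 1: A-series; mu = 6 gives A_6.

6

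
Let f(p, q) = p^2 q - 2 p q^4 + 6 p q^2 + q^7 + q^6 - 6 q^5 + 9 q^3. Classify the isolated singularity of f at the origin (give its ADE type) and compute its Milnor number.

The Hessian of f at 0 has rank 0. Corank 2; j^3 = q*(p + 3*q)^2 has shape L^2 M (L != M), so D-series; mu = 7 gives D_7.

Type D7, Milnor number mu = 7.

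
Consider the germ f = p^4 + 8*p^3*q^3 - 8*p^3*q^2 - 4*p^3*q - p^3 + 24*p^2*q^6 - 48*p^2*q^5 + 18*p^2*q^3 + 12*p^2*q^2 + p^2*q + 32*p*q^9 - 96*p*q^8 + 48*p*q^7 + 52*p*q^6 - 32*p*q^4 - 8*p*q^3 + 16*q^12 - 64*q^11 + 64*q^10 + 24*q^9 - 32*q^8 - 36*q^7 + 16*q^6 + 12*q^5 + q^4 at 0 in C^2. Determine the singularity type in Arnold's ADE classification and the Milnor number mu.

Type D_{5}, Milnor number mu = 5.

The Hessian of f at 0 has rank 0. Corank 2; j^3 = -p^2*(p - q) has shape L^2 M (L != M), so D-series; mu = 5 gives D_5.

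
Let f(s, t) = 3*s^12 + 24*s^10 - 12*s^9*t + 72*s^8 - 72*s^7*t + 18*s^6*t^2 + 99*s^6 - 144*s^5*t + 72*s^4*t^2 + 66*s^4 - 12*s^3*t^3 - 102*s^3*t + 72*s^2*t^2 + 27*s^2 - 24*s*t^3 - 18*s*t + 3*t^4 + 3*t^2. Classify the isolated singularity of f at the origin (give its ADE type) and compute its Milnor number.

The Hessian of f at 0 is [[54, -18], [-18, 6]] with rank 1, so corank 1. A Groebner basis of the Jacobian ideal J(f) in C{s,t} is {t^3, s - t/3}; counting standard monomials gives mu = 3. Corank 1: A-series; mu = 3 gives A_3.

Type A_{3}, Milnor number mu = 3.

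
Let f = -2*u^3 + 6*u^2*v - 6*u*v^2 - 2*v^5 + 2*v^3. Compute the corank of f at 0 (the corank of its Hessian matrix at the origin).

2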